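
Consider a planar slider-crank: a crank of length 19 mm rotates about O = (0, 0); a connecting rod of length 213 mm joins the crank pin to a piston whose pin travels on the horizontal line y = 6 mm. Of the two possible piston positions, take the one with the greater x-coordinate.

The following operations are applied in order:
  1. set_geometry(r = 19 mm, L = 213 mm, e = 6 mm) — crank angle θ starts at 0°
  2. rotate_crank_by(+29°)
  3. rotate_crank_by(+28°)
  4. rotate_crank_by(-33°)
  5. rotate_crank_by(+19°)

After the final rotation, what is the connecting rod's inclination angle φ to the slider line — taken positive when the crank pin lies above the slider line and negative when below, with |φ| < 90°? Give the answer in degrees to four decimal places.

1.8720

set_geometry: r = 19 mm, L = 213 mm, e = 6 mm; θ ← 0°
rotate_crank_by(+29°): θ ← 0° +29° = 29°
rotate_crank_by(+28°): θ ← 29° +28° = 57°
rotate_crank_by(-33°): θ ← 57° -33° = 24°
rotate_crank_by(+19°): θ ← 24° +19° = 43°
crank pin P = (r cos θ, r sin θ) = (13.895720, 12.957969)
h = r sin θ − e = 12.957969 − 6 = 6.957969
sin φ = h / L = 6.957969 / 213 = 0.03266652
φ = arcsin(0.03266652) = 1.871987°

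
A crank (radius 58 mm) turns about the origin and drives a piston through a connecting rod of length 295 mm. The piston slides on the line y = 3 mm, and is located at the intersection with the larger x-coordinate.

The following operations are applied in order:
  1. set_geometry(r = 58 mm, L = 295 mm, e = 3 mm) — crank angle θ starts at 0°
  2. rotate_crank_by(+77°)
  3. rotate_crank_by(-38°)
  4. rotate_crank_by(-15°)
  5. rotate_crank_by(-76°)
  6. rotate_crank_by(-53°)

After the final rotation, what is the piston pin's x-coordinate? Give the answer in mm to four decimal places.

274.0234

set_geometry: r = 58 mm, L = 295 mm, e = 3 mm; θ ← 0°
rotate_crank_by(+77°): θ ← 0° +77° = 77°
rotate_crank_by(-38°): θ ← 77° -38° = 39°
rotate_crank_by(-15°): θ ← 39° -15° = 24°
rotate_crank_by(-76°): θ ← 24° -76° = -52°
rotate_crank_by(-53°): θ ← -52° -53° = -105°
crank pin P = (r cos θ, r sin θ) = (-15.011505, -56.023698)
h = r sin θ − e = -56.023698 − 3 = -59.023698
x = r cos θ + √(L² − h²) = -15.011505 + √(87025.0 − 3483.7969) = -15.011505 + 289.034951 = 274.023447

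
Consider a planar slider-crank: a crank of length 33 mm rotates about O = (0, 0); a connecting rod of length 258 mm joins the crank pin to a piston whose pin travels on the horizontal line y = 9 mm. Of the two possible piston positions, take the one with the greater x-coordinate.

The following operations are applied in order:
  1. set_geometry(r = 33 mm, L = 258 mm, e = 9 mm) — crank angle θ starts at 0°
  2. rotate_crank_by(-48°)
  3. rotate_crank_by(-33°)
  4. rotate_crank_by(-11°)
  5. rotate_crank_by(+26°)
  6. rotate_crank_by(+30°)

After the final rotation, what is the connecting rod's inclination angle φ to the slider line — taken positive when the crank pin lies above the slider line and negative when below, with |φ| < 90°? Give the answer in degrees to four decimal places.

-6.3191

set_geometry: r = 33 mm, L = 258 mm, e = 9 mm; θ ← 0°
rotate_crank_by(-48°): θ ← 0° -48° = -48°
rotate_crank_by(-33°): θ ← -48° -33° = -81°
rotate_crank_by(-11°): θ ← -81° -11° = -92°
rotate_crank_by(+26°): θ ← -92° +26° = -66°
rotate_crank_by(+30°): θ ← -66° +30° = -36°
crank pin P = (r cos θ, r sin θ) = (26.697561, -19.396913)
h = r sin θ − e = -19.396913 − 9 = -28.396913
sin φ = h / L = -28.396913 / 258 = -0.11006556
φ = arcsin(-0.11006556) = -6.319095°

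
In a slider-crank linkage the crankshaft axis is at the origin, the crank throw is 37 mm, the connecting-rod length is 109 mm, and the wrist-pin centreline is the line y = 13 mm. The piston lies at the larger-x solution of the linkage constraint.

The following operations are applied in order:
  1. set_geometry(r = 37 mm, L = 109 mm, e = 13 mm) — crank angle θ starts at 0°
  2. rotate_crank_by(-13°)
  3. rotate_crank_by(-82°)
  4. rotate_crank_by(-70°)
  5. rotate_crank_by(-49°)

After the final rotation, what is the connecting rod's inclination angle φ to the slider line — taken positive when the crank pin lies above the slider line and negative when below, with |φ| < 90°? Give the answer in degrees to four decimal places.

set_geometry: r = 37 mm, L = 109 mm, e = 13 mm; θ ← 0°
rotate_crank_by(-13°): θ ← 0° -13° = -13°
rotate_crank_by(-82°): θ ← -13° -82° = -95°
rotate_crank_by(-70°): θ ← -95° -70° = -165°
rotate_crank_by(-49°): θ ← -165° -49° = -214°
crank pin P = (r cos θ, r sin θ) = (-30.674390, 20.690137)
h = r sin θ − e = 20.690137 − 13 = 7.690137
sin φ = h / L = 7.690137 / 109 = 0.07055172
φ = arcsin(0.07055172) = 4.045677°

4.0457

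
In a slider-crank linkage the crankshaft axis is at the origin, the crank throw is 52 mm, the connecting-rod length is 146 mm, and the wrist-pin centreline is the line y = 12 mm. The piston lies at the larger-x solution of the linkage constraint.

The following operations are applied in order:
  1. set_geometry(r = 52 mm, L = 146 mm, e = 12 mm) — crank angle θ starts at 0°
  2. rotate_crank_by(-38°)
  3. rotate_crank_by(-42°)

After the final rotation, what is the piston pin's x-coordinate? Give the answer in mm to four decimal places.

140.6371

set_geometry: r = 52 mm, L = 146 mm, e = 12 mm; θ ← 0°
rotate_crank_by(-38°): θ ← 0° -38° = -38°
rotate_crank_by(-42°): θ ← -38° -42° = -80°
crank pin P = (r cos θ, r sin θ) = (9.029705, -51.210003)
h = r sin θ − e = -51.210003 − 12 = -63.210003
x = r cos θ + √(L² − h²) = 9.029705 + √(21316.0 − 3995.5045) = 9.029705 + 131.607354 = 140.637059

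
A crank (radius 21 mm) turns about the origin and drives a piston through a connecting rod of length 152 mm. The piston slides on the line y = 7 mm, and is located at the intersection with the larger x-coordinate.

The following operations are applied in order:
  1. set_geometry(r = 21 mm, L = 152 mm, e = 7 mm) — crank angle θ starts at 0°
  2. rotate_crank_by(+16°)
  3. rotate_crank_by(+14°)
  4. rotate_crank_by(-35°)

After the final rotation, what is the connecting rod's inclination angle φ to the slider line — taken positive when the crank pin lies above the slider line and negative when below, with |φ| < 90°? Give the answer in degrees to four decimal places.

set_geometry: r = 21 mm, L = 152 mm, e = 7 mm; θ ← 0°
rotate_crank_by(+16°): θ ← 0° +16° = 16°
rotate_crank_by(+14°): θ ← 16° +14° = 30°
rotate_crank_by(-35°): θ ← 30° -35° = -5°
crank pin P = (r cos θ, r sin θ) = (20.920089, -1.830271)
h = r sin θ − e = -1.830271 − 7 = -8.830271
sin φ = h / L = -8.830271 / 152 = -0.05809389
φ = arcsin(-0.05809389) = -3.330410°

-3.3304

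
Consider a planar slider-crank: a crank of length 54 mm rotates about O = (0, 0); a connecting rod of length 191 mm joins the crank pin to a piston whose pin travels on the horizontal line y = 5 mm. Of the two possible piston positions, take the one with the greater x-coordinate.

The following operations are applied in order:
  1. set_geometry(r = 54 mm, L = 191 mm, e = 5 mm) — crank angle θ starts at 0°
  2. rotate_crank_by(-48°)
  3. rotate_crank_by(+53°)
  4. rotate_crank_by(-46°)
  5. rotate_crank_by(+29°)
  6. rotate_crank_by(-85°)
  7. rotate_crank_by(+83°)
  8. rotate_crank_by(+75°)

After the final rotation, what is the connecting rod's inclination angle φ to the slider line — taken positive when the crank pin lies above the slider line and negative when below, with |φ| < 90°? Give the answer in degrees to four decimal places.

12.7735

set_geometry: r = 54 mm, L = 191 mm, e = 5 mm; θ ← 0°
rotate_crank_by(-48°): θ ← 0° -48° = -48°
rotate_crank_by(+53°): θ ← -48° +53° = 5°
rotate_crank_by(-46°): θ ← 5° -46° = -41°
rotate_crank_by(+29°): θ ← -41° +29° = -12°
rotate_crank_by(-85°): θ ← -12° -85° = -97°
rotate_crank_by(+83°): θ ← -97° +83° = -14°
rotate_crank_by(+75°): θ ← -14° +75° = 61°
crank pin P = (r cos θ, r sin θ) = (26.179719, 47.229464)
h = r sin θ − e = 47.229464 − 5 = 42.229464
sin φ = h / L = 42.229464 / 191 = 0.22109667
φ = arcsin(0.22109667) = 12.773454°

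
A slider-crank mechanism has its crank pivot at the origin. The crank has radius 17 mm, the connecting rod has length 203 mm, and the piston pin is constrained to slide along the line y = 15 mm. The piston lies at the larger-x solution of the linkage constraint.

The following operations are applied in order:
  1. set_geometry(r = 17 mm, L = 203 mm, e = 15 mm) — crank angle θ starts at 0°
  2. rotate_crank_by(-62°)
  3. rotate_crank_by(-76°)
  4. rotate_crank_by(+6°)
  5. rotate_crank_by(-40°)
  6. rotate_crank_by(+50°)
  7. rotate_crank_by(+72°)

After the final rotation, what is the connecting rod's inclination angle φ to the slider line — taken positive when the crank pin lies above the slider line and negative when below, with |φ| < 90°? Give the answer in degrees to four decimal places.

-7.9346

set_geometry: r = 17 mm, L = 203 mm, e = 15 mm; θ ← 0°
rotate_crank_by(-62°): θ ← 0° -62° = -62°
rotate_crank_by(-76°): θ ← -62° -76° = -138°
rotate_crank_by(+6°): θ ← -138° +6° = -132°
rotate_crank_by(-40°): θ ← -132° -40° = -172°
rotate_crank_by(+50°): θ ← -172° +50° = -122°
rotate_crank_by(+72°): θ ← -122° +72° = -50°
crank pin P = (r cos θ, r sin θ) = (10.927389, -13.022756)
h = r sin θ − e = -13.022756 − 15 = -28.022756
sin φ = h / L = -28.022756 / 203 = -0.13804313
φ = arcsin(-0.13804313) = -7.934626°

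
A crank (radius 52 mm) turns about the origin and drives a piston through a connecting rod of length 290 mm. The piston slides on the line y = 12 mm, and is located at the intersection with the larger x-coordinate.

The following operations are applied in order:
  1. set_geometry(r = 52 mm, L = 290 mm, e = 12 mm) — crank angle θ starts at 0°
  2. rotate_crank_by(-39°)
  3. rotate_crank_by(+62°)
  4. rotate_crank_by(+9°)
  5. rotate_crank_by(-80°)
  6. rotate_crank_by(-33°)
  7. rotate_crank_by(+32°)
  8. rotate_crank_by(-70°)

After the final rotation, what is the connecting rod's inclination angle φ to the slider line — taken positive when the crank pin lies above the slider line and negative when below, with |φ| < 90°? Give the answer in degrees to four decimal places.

-11.4322

set_geometry: r = 52 mm, L = 290 mm, e = 12 mm; θ ← 0°
rotate_crank_by(-39°): θ ← 0° -39° = -39°
rotate_crank_by(+62°): θ ← -39° +62° = 23°
rotate_crank_by(+9°): θ ← 23° +9° = 32°
rotate_crank_by(-80°): θ ← 32° -80° = -48°
rotate_crank_by(-33°): θ ← -48° -33° = -81°
rotate_crank_by(+32°): θ ← -81° +32° = -49°
rotate_crank_by(-70°): θ ← -49° -70° = -119°
crank pin P = (r cos θ, r sin θ) = (-25.210100, -45.480225)
h = r sin θ − e = -45.480225 − 12 = -57.480225
sin φ = h / L = -57.480225 / 290 = -0.19820767
φ = arcsin(-0.19820767) = -11.432168°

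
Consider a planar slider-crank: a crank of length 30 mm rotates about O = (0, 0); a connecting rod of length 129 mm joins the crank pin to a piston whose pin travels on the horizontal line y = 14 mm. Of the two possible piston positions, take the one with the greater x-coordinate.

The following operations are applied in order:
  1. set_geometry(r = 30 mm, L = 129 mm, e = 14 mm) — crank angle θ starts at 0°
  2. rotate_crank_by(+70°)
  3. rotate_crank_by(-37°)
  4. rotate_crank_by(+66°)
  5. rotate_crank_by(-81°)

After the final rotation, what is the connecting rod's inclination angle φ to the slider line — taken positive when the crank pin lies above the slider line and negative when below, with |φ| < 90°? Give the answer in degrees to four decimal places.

set_geometry: r = 30 mm, L = 129 mm, e = 14 mm; θ ← 0°
rotate_crank_by(+70°): θ ← 0° +70° = 70°
rotate_crank_by(-37°): θ ← 70° -37° = 33°
rotate_crank_by(+66°): θ ← 33° +66° = 99°
rotate_crank_by(-81°): θ ← 99° -81° = 18°
crank pin P = (r cos θ, r sin θ) = (28.531695, 9.270510)
h = r sin θ − e = 9.270510 − 14 = -4.729490
sin φ = h / L = -4.729490 / 129 = -0.03666271
φ = arcsin(-0.03666271) = -2.101090°

-2.1011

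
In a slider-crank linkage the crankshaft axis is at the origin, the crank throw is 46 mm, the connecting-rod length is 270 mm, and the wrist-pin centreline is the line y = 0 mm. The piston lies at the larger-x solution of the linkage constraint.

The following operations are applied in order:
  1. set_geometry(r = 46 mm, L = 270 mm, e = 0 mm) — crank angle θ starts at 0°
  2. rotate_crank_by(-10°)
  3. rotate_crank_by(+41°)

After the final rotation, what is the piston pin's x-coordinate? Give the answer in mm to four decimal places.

set_geometry: r = 46 mm, L = 270 mm, e = 0 mm; θ ← 0°
rotate_crank_by(-10°): θ ← 0° -10° = -10°
rotate_crank_by(+41°): θ ← -10° +41° = 31°
crank pin P = (r cos θ, r sin θ) = (39.429696, 23.691751)
h = r sin θ − e = 23.691751 − 0 = 23.691751
x = r cos θ + √(L² − h²) = 39.429696 + √(72900.0 − 561.2991) = 39.429696 + 268.958549 = 308.388245

308.3882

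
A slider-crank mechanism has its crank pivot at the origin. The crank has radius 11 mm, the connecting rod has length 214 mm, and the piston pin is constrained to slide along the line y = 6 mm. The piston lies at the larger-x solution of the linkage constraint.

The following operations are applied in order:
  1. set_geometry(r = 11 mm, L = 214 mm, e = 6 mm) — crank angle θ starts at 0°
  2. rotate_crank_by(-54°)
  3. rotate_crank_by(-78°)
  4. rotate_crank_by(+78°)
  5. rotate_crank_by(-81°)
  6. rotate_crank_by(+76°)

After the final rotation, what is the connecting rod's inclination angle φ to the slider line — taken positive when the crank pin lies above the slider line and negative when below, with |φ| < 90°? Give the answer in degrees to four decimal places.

set_geometry: r = 11 mm, L = 214 mm, e = 6 mm; θ ← 0°
rotate_crank_by(-54°): θ ← 0° -54° = -54°
rotate_crank_by(-78°): θ ← -54° -78° = -132°
rotate_crank_by(+78°): θ ← -132° +78° = -54°
rotate_crank_by(-81°): θ ← -54° -81° = -135°
rotate_crank_by(+76°): θ ← -135° +76° = -59°
crank pin P = (r cos θ, r sin θ) = (5.665419, -9.428840)
h = r sin θ − e = -9.428840 − 6 = -15.428840
sin φ = h / L = -15.428840 / 214 = -0.07209738
φ = arcsin(-0.07209738) = -4.134463°

-4.1345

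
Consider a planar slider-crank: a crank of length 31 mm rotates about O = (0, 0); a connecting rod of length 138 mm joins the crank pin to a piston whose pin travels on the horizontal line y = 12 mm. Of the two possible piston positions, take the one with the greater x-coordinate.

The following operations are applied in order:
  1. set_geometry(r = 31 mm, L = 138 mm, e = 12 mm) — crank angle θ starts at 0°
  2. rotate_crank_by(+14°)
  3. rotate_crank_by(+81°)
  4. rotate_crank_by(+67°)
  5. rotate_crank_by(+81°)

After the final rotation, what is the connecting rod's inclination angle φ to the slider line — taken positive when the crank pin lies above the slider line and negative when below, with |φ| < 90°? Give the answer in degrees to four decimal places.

-16.6850

set_geometry: r = 31 mm, L = 138 mm, e = 12 mm; θ ← 0°
rotate_crank_by(+14°): θ ← 0° +14° = 14°
rotate_crank_by(+81°): θ ← 14° +81° = 95°
rotate_crank_by(+67°): θ ← 95° +67° = 162°
rotate_crank_by(+81°): θ ← 162° +81° = 243°
crank pin P = (r cos θ, r sin θ) = (-14.073705, -27.621202)
h = r sin θ − e = -27.621202 − 12 = -39.621202
sin φ = h / L = -39.621202 / 138 = -0.28711016
φ = arcsin(-0.28711016) = -16.685024°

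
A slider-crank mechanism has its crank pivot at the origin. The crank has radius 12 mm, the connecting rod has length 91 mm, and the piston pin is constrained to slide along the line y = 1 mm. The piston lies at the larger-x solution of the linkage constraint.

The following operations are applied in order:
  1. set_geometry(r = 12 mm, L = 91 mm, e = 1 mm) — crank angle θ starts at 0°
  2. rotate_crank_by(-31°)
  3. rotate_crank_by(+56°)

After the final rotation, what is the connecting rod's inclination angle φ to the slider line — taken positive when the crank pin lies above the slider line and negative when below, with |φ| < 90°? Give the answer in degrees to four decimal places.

2.5643

set_geometry: r = 12 mm, L = 91 mm, e = 1 mm; θ ← 0°
rotate_crank_by(-31°): θ ← 0° -31° = -31°
rotate_crank_by(+56°): θ ← -31° +56° = 25°
crank pin P = (r cos θ, r sin θ) = (10.875693, 5.071419)
h = r sin θ − e = 5.071419 − 1 = 4.071419
sin φ = h / L = 4.071419 / 91 = 0.04474087
φ = arcsin(0.04474087) = 2.564319°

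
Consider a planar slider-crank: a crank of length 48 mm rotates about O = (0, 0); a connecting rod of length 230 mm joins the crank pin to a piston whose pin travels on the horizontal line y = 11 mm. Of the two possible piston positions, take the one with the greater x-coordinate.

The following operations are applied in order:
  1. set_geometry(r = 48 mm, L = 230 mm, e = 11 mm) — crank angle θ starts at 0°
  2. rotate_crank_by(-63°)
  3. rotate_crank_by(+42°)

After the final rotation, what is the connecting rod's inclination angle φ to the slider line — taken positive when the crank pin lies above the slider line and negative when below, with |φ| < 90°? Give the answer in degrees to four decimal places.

set_geometry: r = 48 mm, L = 230 mm, e = 11 mm; θ ← 0°
rotate_crank_by(-63°): θ ← 0° -63° = -63°
rotate_crank_by(+42°): θ ← -63° +42° = -21°
crank pin P = (r cos θ, r sin θ) = (44.811860, -17.201662)
h = r sin θ − e = -17.201662 − 11 = -28.201662
sin φ = h / L = -28.201662 / 230 = -0.12261592
φ = arcsin(-0.12261592) = -7.043099°

-7.0431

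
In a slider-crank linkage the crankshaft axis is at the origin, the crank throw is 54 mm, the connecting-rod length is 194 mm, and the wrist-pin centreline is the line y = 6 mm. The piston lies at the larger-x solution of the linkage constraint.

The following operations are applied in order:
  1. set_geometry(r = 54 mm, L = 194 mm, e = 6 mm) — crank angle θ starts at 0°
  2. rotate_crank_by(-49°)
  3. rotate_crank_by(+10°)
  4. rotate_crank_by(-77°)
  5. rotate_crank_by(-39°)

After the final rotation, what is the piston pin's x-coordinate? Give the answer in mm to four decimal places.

142.9065

set_geometry: r = 54 mm, L = 194 mm, e = 6 mm; θ ← 0°
rotate_crank_by(-49°): θ ← 0° -49° = -49°
rotate_crank_by(+10°): θ ← -49° +10° = -39°
rotate_crank_by(-77°): θ ← -39° -77° = -116°
rotate_crank_by(-39°): θ ← -116° -39° = -155°
crank pin P = (r cos θ, r sin θ) = (-48.940620, -22.821386)
h = r sin θ − e = -22.821386 − 6 = -28.821386
x = r cos θ + √(L² − h²) = -48.940620 + √(37636.0 − 830.6723) = -48.940620 + 191.847147 = 142.906526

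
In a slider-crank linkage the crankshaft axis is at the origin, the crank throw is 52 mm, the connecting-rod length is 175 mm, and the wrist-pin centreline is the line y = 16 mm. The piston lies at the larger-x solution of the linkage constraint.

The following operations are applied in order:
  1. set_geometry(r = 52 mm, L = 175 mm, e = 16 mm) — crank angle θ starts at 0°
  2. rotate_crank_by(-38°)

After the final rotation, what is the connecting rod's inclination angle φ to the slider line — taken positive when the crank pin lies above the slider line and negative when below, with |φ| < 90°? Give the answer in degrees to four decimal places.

set_geometry: r = 52 mm, L = 175 mm, e = 16 mm; θ ← 0°
rotate_crank_by(-38°): θ ← 0° -38° = -38°
crank pin P = (r cos θ, r sin θ) = (40.976559, -32.014397)
h = r sin θ − e = -32.014397 − 16 = -48.014397
sin φ = h / L = -48.014397 / 175 = -0.27436798
φ = arcsin(-0.27436798) = -15.924354°

-15.9244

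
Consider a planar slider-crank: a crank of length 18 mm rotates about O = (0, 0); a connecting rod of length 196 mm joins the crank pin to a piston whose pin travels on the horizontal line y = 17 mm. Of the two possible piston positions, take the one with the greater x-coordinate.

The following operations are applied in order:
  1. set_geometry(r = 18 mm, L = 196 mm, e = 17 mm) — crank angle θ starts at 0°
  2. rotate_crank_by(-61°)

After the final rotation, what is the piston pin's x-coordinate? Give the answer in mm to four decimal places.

set_geometry: r = 18 mm, L = 196 mm, e = 17 mm; θ ← 0°
rotate_crank_by(-61°): θ ← 0° -61° = -61°
crank pin P = (r cos θ, r sin θ) = (8.726573, -15.743155)
h = r sin θ − e = -15.743155 − 17 = -32.743155
x = r cos θ + √(L² − h²) = 8.726573 + √(38416.0 − 1072.1142) = 8.726573 + 193.245662 = 201.972235

201.9722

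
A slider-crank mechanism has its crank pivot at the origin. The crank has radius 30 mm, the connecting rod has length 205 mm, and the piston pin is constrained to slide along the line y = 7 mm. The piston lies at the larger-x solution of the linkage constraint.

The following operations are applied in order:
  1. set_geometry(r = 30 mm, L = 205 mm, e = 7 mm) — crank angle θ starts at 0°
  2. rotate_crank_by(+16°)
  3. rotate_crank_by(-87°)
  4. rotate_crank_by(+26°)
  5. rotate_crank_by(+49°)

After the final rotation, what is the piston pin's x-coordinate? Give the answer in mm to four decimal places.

set_geometry: r = 30 mm, L = 205 mm, e = 7 mm; θ ← 0°
rotate_crank_by(+16°): θ ← 0° +16° = 16°
rotate_crank_by(-87°): θ ← 16° -87° = -71°
rotate_crank_by(+26°): θ ← -71° +26° = -45°
rotate_crank_by(+49°): θ ← -45° +49° = 4°
crank pin P = (r cos θ, r sin θ) = (29.926922, 2.092694)
h = r sin θ − e = 2.092694 − 7 = -4.907306
x = r cos θ + √(L² − h²) = 29.926922 + √(42025.0 − 24.0817) = 29.926922 + 204.941256 = 234.868177

234.8682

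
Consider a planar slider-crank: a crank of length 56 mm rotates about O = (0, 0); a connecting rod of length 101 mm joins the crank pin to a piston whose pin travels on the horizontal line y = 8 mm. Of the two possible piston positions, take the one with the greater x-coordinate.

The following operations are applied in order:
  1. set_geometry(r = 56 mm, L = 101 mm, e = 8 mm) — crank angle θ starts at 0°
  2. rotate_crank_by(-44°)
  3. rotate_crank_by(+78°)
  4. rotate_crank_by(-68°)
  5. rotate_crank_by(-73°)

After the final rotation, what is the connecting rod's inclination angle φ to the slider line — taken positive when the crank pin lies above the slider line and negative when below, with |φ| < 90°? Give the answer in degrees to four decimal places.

-37.5488

set_geometry: r = 56 mm, L = 101 mm, e = 8 mm; θ ← 0°
rotate_crank_by(-44°): θ ← 0° -44° = -44°
rotate_crank_by(+78°): θ ← -44° +78° = 34°
rotate_crank_by(-68°): θ ← 34° -68° = -34°
rotate_crank_by(-73°): θ ← -34° -73° = -107°
crank pin P = (r cos θ, r sin θ) = (-16.372815, -53.553066)
h = r sin θ − e = -53.553066 − 8 = -61.553066
sin φ = h / L = -61.553066 / 101 = -0.60943630
φ = arcsin(-0.60943630) = -37.548755°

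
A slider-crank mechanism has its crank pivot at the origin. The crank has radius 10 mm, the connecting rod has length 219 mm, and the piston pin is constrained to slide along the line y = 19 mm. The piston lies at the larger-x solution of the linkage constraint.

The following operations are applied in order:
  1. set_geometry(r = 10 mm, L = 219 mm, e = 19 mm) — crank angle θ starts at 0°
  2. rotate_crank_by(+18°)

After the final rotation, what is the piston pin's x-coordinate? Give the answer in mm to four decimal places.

set_geometry: r = 10 mm, L = 219 mm, e = 19 mm; θ ← 0°
rotate_crank_by(+18°): θ ← 0° +18° = 18°
crank pin P = (r cos θ, r sin θ) = (9.510565, 3.090170)
h = r sin θ − e = 3.090170 − 19 = -15.909830
x = r cos θ + √(L² − h²) = 9.510565 + √(47961.0 − 253.1227) = 9.510565 + 218.421330 = 227.931895

227.9319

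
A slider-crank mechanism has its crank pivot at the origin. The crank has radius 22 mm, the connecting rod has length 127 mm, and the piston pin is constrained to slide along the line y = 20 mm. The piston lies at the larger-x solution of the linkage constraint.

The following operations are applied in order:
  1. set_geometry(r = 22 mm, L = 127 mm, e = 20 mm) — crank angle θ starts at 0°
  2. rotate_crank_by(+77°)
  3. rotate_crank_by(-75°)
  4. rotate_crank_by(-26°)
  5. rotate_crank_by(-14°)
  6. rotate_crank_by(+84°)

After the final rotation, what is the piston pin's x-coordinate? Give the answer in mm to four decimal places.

142.2139

set_geometry: r = 22 mm, L = 127 mm, e = 20 mm; θ ← 0°
rotate_crank_by(+77°): θ ← 0° +77° = 77°
rotate_crank_by(-75°): θ ← 77° -75° = 2°
rotate_crank_by(-26°): θ ← 2° -26° = -24°
rotate_crank_by(-14°): θ ← -24° -14° = -38°
rotate_crank_by(+84°): θ ← -38° +84° = 46°
crank pin P = (r cos θ, r sin θ) = (15.282484, 15.825476)
h = r sin θ − e = 15.825476 − 20 = -4.174524
x = r cos θ + √(L² − h²) = 15.282484 + √(16129.0 − 17.4267) = 15.282484 + 126.931373 = 142.213857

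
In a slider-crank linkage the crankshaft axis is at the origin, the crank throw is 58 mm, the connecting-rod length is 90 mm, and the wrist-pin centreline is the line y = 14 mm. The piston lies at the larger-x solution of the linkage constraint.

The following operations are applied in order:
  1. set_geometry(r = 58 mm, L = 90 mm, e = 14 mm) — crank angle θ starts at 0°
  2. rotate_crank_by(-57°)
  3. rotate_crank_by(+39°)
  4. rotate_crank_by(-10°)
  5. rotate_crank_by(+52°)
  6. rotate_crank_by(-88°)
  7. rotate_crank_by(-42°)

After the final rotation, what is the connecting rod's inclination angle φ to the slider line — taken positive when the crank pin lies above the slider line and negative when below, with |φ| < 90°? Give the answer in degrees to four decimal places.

-50.8082

set_geometry: r = 58 mm, L = 90 mm, e = 14 mm; θ ← 0°
rotate_crank_by(-57°): θ ← 0° -57° = -57°
rotate_crank_by(+39°): θ ← -57° +39° = -18°
rotate_crank_by(-10°): θ ← -18° -10° = -28°
rotate_crank_by(+52°): θ ← -28° +52° = 24°
rotate_crank_by(-88°): θ ← 24° -88° = -64°
rotate_crank_by(-42°): θ ← -64° -42° = -106°
crank pin P = (r cos θ, r sin θ) = (-15.986967, -55.753178)
h = r sin θ − e = -55.753178 − 14 = -69.753178
sin φ = h / L = -69.753178 / 90 = -0.77503532
φ = arcsin(-0.77503532) = -50.808234°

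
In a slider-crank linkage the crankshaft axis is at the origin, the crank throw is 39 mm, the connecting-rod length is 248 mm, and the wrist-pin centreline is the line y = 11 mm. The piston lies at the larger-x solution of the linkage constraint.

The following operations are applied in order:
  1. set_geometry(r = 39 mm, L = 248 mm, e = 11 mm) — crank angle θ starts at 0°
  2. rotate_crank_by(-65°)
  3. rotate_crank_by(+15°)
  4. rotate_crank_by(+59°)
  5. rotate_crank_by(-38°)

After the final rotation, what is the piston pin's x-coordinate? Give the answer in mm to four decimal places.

set_geometry: r = 39 mm, L = 248 mm, e = 11 mm; θ ← 0°
rotate_crank_by(-65°): θ ← 0° -65° = -65°
rotate_crank_by(+15°): θ ← -65° +15° = -50°
rotate_crank_by(+59°): θ ← -50° +59° = 9°
rotate_crank_by(-38°): θ ← 9° -38° = -29°
crank pin P = (r cos θ, r sin θ) = (34.110169, -18.907575)
h = r sin θ − e = -18.907575 − 11 = -29.907575
x = r cos θ + √(L² − h²) = 34.110169 + √(61504.0 − 894.4631) = 34.110169 + 246.190042 = 280.300211

280.3002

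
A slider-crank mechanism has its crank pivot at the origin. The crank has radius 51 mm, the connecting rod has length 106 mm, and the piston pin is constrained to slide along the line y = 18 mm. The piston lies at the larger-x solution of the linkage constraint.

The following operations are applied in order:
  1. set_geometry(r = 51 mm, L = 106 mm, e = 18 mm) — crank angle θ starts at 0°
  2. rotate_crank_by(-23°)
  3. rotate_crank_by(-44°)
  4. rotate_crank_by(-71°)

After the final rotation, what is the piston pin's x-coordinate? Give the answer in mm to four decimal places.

set_geometry: r = 51 mm, L = 106 mm, e = 18 mm; θ ← 0°
rotate_crank_by(-23°): θ ← 0° -23° = -23°
rotate_crank_by(-44°): θ ← -23° -44° = -67°
rotate_crank_by(-71°): θ ← -67° -71° = -138°
crank pin P = (r cos θ, r sin θ) = (-37.900386, -34.125661)
h = r sin θ − e = -34.125661 − 18 = -52.125661
x = r cos θ + √(L² − h²) = -37.900386 + √(11236.0 − 2717.0845) = -37.900386 + 92.297971 = 54.397585

54.3976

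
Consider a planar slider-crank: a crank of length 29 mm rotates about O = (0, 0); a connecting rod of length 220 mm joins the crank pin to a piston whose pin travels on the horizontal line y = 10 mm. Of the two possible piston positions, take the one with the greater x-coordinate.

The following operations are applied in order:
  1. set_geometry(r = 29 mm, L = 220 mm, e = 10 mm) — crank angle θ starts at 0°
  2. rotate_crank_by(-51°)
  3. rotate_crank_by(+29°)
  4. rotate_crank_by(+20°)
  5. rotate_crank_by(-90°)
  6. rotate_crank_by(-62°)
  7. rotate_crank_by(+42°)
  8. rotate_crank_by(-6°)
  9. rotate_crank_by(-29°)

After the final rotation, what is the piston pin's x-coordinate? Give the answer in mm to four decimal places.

194.1611

set_geometry: r = 29 mm, L = 220 mm, e = 10 mm; θ ← 0°
rotate_crank_by(-51°): θ ← 0° -51° = -51°
rotate_crank_by(+29°): θ ← -51° +29° = -22°
rotate_crank_by(+20°): θ ← -22° +20° = -2°
rotate_crank_by(-90°): θ ← -2° -90° = -92°
rotate_crank_by(-62°): θ ← -92° -62° = -154°
rotate_crank_by(+42°): θ ← -154° +42° = -112°
rotate_crank_by(-6°): θ ← -112° -6° = -118°
rotate_crank_by(-29°): θ ← -118° -29° = -147°
crank pin P = (r cos θ, r sin θ) = (-24.321446, -15.794532)
h = r sin θ − e = -15.794532 − 10 = -25.794532
x = r cos θ + √(L² − h²) = -24.321446 + √(48400.0 − 665.3579) = -24.321446 + 218.482590 = 194.161143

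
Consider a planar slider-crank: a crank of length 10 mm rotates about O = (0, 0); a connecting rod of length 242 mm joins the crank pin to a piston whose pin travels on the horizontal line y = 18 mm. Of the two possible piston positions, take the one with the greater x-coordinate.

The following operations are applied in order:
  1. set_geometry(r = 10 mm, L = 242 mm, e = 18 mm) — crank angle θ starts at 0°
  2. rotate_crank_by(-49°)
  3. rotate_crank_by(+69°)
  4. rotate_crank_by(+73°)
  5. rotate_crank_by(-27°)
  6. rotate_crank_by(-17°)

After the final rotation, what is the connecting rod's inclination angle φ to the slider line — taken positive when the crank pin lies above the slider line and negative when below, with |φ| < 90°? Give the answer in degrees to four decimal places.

-2.4756

set_geometry: r = 10 mm, L = 242 mm, e = 18 mm; θ ← 0°
rotate_crank_by(-49°): θ ← 0° -49° = -49°
rotate_crank_by(+69°): θ ← -49° +69° = 20°
rotate_crank_by(+73°): θ ← 20° +73° = 93°
rotate_crank_by(-27°): θ ← 93° -27° = 66°
rotate_crank_by(-17°): θ ← 66° -17° = 49°
crank pin P = (r cos θ, r sin θ) = (6.560590, 7.547096)
h = r sin θ − e = 7.547096 − 18 = -10.452904
sin φ = h / L = -10.452904 / 242 = -0.04319382
φ = arcsin(-0.04319382) = -2.475594°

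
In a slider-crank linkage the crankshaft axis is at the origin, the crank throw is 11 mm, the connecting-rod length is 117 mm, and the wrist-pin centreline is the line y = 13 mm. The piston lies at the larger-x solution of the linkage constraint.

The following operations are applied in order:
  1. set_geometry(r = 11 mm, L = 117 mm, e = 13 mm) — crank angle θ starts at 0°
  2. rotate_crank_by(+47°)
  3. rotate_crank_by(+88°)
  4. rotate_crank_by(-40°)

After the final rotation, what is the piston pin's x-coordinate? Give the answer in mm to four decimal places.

116.0235

set_geometry: r = 11 mm, L = 117 mm, e = 13 mm; θ ← 0°
rotate_crank_by(+47°): θ ← 0° +47° = 47°
rotate_crank_by(+88°): θ ← 47° +88° = 135°
rotate_crank_by(-40°): θ ← 135° -40° = 95°
crank pin P = (r cos θ, r sin θ) = (-0.958713, 10.958142)
h = r sin θ − e = 10.958142 − 13 = -2.041858
x = r cos θ + √(L² − h²) = -0.958713 + √(13689.0 − 4.1692) = -0.958713 + 116.982182 = 116.023468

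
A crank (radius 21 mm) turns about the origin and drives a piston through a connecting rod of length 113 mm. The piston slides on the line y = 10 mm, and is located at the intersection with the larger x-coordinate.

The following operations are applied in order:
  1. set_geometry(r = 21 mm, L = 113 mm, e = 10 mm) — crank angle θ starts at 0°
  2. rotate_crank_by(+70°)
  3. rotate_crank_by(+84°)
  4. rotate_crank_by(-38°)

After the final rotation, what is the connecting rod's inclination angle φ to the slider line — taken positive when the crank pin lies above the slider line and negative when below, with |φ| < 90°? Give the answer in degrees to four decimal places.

set_geometry: r = 21 mm, L = 113 mm, e = 10 mm; θ ← 0°
rotate_crank_by(+70°): θ ← 0° +70° = 70°
rotate_crank_by(+84°): θ ← 70° +84° = 154°
rotate_crank_by(-38°): θ ← 154° -38° = 116°
crank pin P = (r cos θ, r sin θ) = (-9.205794, 18.874675)
h = r sin θ − e = 18.874675 − 10 = 8.874675
sin φ = h / L = 8.874675 / 113 = 0.07853695
φ = arcsin(0.07853695) = 4.504474°

4.5045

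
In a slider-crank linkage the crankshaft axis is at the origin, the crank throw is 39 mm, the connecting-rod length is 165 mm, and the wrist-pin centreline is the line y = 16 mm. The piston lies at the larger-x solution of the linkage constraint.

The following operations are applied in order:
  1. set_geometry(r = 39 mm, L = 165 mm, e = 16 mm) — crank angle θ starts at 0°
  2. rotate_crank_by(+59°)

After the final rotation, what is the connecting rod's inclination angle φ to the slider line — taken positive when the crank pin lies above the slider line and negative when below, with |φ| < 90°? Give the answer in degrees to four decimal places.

set_geometry: r = 39 mm, L = 165 mm, e = 16 mm; θ ← 0°
rotate_crank_by(+59°): θ ← 0° +59° = 59°
crank pin P = (r cos θ, r sin θ) = (20.086485, 33.429525)
h = r sin θ − e = 33.429525 − 16 = 17.429525
sin φ = h / L = 17.429525 / 165 = 0.10563348
φ = arcsin(0.10563348) = 6.063665°

6.0637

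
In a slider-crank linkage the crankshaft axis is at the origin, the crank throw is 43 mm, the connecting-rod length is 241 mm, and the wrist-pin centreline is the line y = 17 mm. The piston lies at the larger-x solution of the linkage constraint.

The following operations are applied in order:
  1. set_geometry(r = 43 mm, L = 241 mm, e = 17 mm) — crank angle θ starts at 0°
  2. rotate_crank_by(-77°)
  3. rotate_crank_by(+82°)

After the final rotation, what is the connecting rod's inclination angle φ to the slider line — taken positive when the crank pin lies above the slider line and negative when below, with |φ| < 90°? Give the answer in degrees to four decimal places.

-3.1522

set_geometry: r = 43 mm, L = 241 mm, e = 17 mm; θ ← 0°
rotate_crank_by(-77°): θ ← 0° -77° = -77°
rotate_crank_by(+82°): θ ← -77° +82° = 5°
crank pin P = (r cos θ, r sin θ) = (42.836372, 3.747697)
h = r sin θ − e = 3.747697 − 17 = -13.252303
sin φ = h / L = -13.252303 / 241 = -0.05498881
φ = arcsin(-0.05498881) = -3.152217°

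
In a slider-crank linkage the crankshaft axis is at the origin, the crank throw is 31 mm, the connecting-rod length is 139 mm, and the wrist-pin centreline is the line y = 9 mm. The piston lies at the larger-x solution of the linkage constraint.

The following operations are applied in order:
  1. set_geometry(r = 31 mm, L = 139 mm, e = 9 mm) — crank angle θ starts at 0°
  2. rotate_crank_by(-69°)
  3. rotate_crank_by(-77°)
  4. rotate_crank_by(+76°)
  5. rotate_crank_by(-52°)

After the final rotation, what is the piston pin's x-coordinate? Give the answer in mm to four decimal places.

set_geometry: r = 31 mm, L = 139 mm, e = 9 mm; θ ← 0°
rotate_crank_by(-69°): θ ← 0° -69° = -69°
rotate_crank_by(-77°): θ ← -69° -77° = -146°
rotate_crank_by(+76°): θ ← -146° +76° = -70°
rotate_crank_by(-52°): θ ← -70° -52° = -122°
crank pin P = (r cos θ, r sin θ) = (-16.427497, -26.289491)
h = r sin θ − e = -26.289491 − 9 = -35.289491
x = r cos θ + √(L² − h²) = -16.427497 + √(19321.0 − 1245.3482) = -16.427497 + 134.445721 = 118.018224

118.0182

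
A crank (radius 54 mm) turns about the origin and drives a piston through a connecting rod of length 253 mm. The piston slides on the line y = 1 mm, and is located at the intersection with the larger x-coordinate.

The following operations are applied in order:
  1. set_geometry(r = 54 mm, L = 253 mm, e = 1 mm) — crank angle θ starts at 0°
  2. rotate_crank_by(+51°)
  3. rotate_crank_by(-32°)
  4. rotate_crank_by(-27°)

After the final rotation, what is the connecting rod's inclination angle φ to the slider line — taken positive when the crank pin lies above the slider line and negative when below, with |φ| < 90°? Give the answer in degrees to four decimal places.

set_geometry: r = 54 mm, L = 253 mm, e = 1 mm; θ ← 0°
rotate_crank_by(+51°): θ ← 0° +51° = 51°
rotate_crank_by(-32°): θ ← 51° -32° = 19°
rotate_crank_by(-27°): θ ← 19° -27° = -8°
crank pin P = (r cos θ, r sin θ) = (53.474476, -7.515347)
h = r sin θ − e = -7.515347 − 1 = -8.515347
sin φ = h / L = -8.515347 / 253 = -0.03365750
φ = arcsin(-0.03365750) = -1.928797°

-1.9288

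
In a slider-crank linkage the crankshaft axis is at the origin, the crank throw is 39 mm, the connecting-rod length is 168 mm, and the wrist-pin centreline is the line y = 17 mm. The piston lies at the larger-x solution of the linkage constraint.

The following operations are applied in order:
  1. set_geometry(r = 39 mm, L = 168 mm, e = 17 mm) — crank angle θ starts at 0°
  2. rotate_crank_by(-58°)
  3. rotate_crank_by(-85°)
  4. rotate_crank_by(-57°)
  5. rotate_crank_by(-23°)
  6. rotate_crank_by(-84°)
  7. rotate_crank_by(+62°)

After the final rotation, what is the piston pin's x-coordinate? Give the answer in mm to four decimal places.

set_geometry: r = 39 mm, L = 168 mm, e = 17 mm; θ ← 0°
rotate_crank_by(-58°): θ ← 0° -58° = -58°
rotate_crank_by(-85°): θ ← -58° -85° = -143°
rotate_crank_by(-57°): θ ← -143° -57° = -200°
rotate_crank_by(-23°): θ ← -200° -23° = -223°
rotate_crank_by(-84°): θ ← -223° -84° = -307°
rotate_crank_by(+62°): θ ← -307° +62° = -245°
crank pin P = (r cos θ, r sin θ) = (-16.482112, 35.346004)
h = r sin θ − e = 35.346004 − 17 = 18.346004
x = r cos θ + √(L² − h²) = -16.482112 + √(28224.0 − 336.5759) = -16.482112 + 166.995282 = 150.513170

150.5132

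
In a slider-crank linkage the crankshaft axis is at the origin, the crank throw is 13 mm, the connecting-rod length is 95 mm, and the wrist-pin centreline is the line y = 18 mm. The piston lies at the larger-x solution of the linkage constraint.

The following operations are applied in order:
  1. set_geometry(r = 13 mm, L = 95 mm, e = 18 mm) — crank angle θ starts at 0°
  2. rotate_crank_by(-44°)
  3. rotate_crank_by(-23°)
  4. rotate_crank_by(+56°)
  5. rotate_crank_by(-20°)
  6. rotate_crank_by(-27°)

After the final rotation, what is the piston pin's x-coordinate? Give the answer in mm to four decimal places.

97.3465

set_geometry: r = 13 mm, L = 95 mm, e = 18 mm; θ ← 0°
rotate_crank_by(-44°): θ ← 0° -44° = -44°
rotate_crank_by(-23°): θ ← -44° -23° = -67°
rotate_crank_by(+56°): θ ← -67° +56° = -11°
rotate_crank_by(-20°): θ ← -11° -20° = -31°
rotate_crank_by(-27°): θ ← -31° -27° = -58°
crank pin P = (r cos θ, r sin θ) = (6.888950, -11.024625)
h = r sin θ − e = -11.024625 − 18 = -29.024625
x = r cos θ + √(L² − h²) = 6.888950 + √(9025.0 − 842.4289) = 6.888950 + 90.457565 = 97.346516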